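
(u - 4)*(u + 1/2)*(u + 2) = u^3 - 3*u^2/2 - 9*u - 4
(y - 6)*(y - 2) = y^2 - 8*y + 12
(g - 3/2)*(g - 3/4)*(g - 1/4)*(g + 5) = g^4 + 5*g^3/2 - 173*g^2/16 + 261*g/32 - 45/32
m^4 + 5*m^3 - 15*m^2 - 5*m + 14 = (m - 2)*(m - 1)*(m + 1)*(m + 7)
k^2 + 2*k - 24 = (k - 4)*(k + 6)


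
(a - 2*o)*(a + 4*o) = a^2 + 2*a*o - 8*o^2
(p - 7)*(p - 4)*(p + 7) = p^3 - 4*p^2 - 49*p + 196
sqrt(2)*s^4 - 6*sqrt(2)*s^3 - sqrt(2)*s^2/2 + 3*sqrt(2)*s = s*(s - 6)*(s - sqrt(2)/2)*(sqrt(2)*s + 1)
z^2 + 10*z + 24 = (z + 4)*(z + 6)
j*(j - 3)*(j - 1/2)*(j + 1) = j^4 - 5*j^3/2 - 2*j^2 + 3*j/2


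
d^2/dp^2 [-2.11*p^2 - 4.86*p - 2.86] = -4.22000000000000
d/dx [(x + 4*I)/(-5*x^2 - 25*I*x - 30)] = (x^2 + 8*I*x - 26)/(5*(x^4 + 10*I*x^3 - 13*x^2 + 60*I*x + 36))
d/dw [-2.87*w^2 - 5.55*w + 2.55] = -5.74*w - 5.55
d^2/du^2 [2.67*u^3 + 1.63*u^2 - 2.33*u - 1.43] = 16.02*u + 3.26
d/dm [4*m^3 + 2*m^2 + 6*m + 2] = 12*m^2 + 4*m + 6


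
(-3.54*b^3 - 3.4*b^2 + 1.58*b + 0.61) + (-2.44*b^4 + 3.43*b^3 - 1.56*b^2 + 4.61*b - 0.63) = -2.44*b^4 - 0.11*b^3 - 4.96*b^2 + 6.19*b - 0.02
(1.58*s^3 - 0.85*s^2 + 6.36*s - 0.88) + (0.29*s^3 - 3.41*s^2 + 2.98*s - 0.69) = 1.87*s^3 - 4.26*s^2 + 9.34*s - 1.57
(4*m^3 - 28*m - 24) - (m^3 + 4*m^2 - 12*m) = 3*m^3 - 4*m^2 - 16*m - 24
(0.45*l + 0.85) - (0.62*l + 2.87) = -0.17*l - 2.02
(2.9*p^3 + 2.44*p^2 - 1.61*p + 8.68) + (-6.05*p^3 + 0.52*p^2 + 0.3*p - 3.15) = -3.15*p^3 + 2.96*p^2 - 1.31*p + 5.53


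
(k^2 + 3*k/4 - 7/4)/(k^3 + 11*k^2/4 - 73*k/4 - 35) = (k - 1)/(k^2 + k - 20)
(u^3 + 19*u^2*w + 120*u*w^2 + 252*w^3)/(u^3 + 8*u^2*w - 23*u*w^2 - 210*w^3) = (u + 6*w)/(u - 5*w)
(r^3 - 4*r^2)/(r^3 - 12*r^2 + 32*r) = r/(r - 8)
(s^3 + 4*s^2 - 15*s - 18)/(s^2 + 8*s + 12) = (s^2 - 2*s - 3)/(s + 2)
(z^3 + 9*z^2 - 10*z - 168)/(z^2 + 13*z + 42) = z - 4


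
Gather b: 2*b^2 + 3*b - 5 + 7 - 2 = 2*b^2 + 3*b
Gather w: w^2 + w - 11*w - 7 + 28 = w^2 - 10*w + 21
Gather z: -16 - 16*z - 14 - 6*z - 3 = -22*z - 33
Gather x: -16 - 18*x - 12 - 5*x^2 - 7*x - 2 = -5*x^2 - 25*x - 30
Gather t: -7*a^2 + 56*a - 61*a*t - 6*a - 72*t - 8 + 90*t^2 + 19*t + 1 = -7*a^2 + 50*a + 90*t^2 + t*(-61*a - 53) - 7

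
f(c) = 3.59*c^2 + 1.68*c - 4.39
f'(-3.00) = -19.86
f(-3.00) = 22.88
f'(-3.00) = -19.86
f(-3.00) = 22.88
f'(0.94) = 8.43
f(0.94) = 0.36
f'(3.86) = 29.39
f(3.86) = 55.58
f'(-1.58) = -9.66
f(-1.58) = 1.92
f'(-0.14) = 0.67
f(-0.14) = -4.55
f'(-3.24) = -21.58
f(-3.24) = 27.85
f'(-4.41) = -29.98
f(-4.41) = 58.02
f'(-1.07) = -6.00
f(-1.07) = -2.08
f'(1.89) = 15.25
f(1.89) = 11.61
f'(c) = 7.18*c + 1.68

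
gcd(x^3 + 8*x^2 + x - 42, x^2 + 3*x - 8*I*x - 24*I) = x + 3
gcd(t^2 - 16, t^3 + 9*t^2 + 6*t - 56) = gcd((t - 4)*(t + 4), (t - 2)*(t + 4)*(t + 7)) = t + 4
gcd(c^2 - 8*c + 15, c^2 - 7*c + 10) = c - 5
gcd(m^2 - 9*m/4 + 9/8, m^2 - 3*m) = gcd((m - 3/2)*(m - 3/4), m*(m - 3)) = 1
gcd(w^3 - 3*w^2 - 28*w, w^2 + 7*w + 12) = w + 4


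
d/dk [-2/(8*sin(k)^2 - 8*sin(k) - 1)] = 16*(sin(2*k) - cos(k))/(-8*sin(k) - 4*cos(2*k) + 3)^2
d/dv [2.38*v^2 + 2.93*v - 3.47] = 4.76*v + 2.93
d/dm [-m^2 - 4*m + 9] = -2*m - 4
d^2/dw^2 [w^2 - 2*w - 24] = 2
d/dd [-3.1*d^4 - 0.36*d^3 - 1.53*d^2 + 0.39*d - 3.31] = -12.4*d^3 - 1.08*d^2 - 3.06*d + 0.39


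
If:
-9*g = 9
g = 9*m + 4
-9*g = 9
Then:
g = -1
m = -5/9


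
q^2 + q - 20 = (q - 4)*(q + 5)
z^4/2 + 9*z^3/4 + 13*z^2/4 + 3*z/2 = z*(z/2 + 1)*(z + 1)*(z + 3/2)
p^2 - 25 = (p - 5)*(p + 5)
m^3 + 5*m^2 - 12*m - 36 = (m - 3)*(m + 2)*(m + 6)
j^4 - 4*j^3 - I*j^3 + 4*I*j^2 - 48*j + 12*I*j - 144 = (j - 6)*(j + 2)*(j - 4*I)*(j + 3*I)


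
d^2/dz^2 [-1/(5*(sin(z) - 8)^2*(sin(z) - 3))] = (9*sin(z)^4 - 65*sin(z)^3 + 40*sin(z)^2 + 448*sin(z) - 278)/(5*(sin(z) - 8)^4*(sin(z) - 3)^3)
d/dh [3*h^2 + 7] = 6*h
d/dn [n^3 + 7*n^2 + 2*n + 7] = 3*n^2 + 14*n + 2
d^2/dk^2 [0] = 0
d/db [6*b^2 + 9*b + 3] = 12*b + 9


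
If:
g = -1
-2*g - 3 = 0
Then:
No Solution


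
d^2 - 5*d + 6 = (d - 3)*(d - 2)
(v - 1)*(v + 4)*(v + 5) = v^3 + 8*v^2 + 11*v - 20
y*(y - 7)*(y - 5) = y^3 - 12*y^2 + 35*y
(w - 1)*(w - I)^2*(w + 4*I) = w^4 - w^3 + 2*I*w^3 + 7*w^2 - 2*I*w^2 - 7*w - 4*I*w + 4*I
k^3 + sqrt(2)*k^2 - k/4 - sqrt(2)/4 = (k - 1/2)*(k + 1/2)*(k + sqrt(2))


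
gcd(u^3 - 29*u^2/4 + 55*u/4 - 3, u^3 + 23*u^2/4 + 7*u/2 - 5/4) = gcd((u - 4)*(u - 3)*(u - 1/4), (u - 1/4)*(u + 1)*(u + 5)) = u - 1/4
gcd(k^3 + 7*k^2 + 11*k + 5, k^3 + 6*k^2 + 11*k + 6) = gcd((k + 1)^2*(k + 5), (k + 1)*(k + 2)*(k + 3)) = k + 1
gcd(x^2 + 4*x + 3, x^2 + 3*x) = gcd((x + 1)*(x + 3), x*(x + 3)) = x + 3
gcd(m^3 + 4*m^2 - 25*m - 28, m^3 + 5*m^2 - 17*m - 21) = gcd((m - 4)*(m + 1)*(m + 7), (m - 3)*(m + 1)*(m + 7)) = m^2 + 8*m + 7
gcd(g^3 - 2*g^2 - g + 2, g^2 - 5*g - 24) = 1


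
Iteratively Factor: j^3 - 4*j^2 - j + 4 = (j - 4)*(j^2 - 1) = (j - 4)*(j + 1)*(j - 1)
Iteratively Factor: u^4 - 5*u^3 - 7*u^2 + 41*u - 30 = (u + 3)*(u^3 - 8*u^2 + 17*u - 10) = (u - 5)*(u + 3)*(u^2 - 3*u + 2) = (u - 5)*(u - 2)*(u + 3)*(u - 1)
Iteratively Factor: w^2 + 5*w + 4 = (w + 4)*(w + 1)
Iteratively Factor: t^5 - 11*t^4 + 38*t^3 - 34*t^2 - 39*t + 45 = (t + 1)*(t^4 - 12*t^3 + 50*t^2 - 84*t + 45) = (t - 5)*(t + 1)*(t^3 - 7*t^2 + 15*t - 9) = (t - 5)*(t - 1)*(t + 1)*(t^2 - 6*t + 9) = (t - 5)*(t - 3)*(t - 1)*(t + 1)*(t - 3)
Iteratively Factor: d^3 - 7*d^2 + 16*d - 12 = (d - 3)*(d^2 - 4*d + 4) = (d - 3)*(d - 2)*(d - 2)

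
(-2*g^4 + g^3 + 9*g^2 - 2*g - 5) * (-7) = 14*g^4 - 7*g^3 - 63*g^2 + 14*g + 35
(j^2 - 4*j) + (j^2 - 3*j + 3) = 2*j^2 - 7*j + 3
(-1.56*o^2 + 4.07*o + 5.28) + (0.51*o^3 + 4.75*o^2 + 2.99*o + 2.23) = 0.51*o^3 + 3.19*o^2 + 7.06*o + 7.51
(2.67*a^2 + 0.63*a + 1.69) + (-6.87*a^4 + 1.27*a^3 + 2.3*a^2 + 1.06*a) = -6.87*a^4 + 1.27*a^3 + 4.97*a^2 + 1.69*a + 1.69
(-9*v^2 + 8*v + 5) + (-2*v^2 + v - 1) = -11*v^2 + 9*v + 4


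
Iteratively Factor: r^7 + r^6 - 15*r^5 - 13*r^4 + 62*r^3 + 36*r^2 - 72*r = (r)*(r^6 + r^5 - 15*r^4 - 13*r^3 + 62*r^2 + 36*r - 72) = r*(r - 2)*(r^5 + 3*r^4 - 9*r^3 - 31*r^2 + 36) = r*(r - 3)*(r - 2)*(r^4 + 6*r^3 + 9*r^2 - 4*r - 12) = r*(r - 3)*(r - 2)*(r + 2)*(r^3 + 4*r^2 + r - 6) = r*(r - 3)*(r - 2)*(r - 1)*(r + 2)*(r^2 + 5*r + 6) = r*(r - 3)*(r - 2)*(r - 1)*(r + 2)*(r + 3)*(r + 2)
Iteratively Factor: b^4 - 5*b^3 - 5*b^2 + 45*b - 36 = (b - 3)*(b^3 - 2*b^2 - 11*b + 12) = (b - 3)*(b - 1)*(b^2 - b - 12) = (b - 4)*(b - 3)*(b - 1)*(b + 3)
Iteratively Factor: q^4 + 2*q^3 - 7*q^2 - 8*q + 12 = (q - 2)*(q^3 + 4*q^2 + q - 6) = (q - 2)*(q + 2)*(q^2 + 2*q - 3) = (q - 2)*(q - 1)*(q + 2)*(q + 3)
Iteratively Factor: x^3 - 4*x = (x)*(x^2 - 4) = x*(x - 2)*(x + 2)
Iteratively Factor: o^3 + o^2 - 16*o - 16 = (o - 4)*(o^2 + 5*o + 4) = (o - 4)*(o + 1)*(o + 4)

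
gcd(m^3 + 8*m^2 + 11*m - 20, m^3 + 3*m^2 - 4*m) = m^2 + 3*m - 4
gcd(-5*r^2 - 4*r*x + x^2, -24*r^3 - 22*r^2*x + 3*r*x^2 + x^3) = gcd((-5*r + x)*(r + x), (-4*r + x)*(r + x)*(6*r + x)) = r + x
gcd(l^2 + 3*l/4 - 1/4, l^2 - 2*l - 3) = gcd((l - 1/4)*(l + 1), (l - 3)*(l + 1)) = l + 1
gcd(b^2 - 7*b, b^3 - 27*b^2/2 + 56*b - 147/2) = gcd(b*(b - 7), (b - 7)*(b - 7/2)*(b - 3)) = b - 7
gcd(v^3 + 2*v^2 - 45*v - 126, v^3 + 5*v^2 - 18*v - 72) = v^2 + 9*v + 18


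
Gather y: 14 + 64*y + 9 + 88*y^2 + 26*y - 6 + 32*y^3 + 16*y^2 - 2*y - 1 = 32*y^3 + 104*y^2 + 88*y + 16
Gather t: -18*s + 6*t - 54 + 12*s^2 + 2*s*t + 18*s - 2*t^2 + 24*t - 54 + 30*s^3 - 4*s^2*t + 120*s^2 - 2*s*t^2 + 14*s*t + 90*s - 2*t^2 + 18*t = 30*s^3 + 132*s^2 + 90*s + t^2*(-2*s - 4) + t*(-4*s^2 + 16*s + 48) - 108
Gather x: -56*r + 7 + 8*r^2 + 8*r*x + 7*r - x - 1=8*r^2 - 49*r + x*(8*r - 1) + 6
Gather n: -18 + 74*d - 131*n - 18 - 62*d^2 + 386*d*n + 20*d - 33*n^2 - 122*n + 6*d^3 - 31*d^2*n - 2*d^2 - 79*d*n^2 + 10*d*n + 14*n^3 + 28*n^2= 6*d^3 - 64*d^2 + 94*d + 14*n^3 + n^2*(-79*d - 5) + n*(-31*d^2 + 396*d - 253) - 36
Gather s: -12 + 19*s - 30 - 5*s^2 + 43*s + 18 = -5*s^2 + 62*s - 24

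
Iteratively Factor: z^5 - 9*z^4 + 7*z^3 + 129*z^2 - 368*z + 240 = (z - 5)*(z^4 - 4*z^3 - 13*z^2 + 64*z - 48) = (z - 5)*(z - 4)*(z^3 - 13*z + 12) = (z - 5)*(z - 4)*(z - 1)*(z^2 + z - 12) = (z - 5)*(z - 4)*(z - 1)*(z + 4)*(z - 3)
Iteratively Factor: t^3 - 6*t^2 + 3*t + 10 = (t - 2)*(t^2 - 4*t - 5) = (t - 2)*(t + 1)*(t - 5)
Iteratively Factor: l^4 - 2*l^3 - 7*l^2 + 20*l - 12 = (l - 2)*(l^3 - 7*l + 6) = (l - 2)*(l + 3)*(l^2 - 3*l + 2) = (l - 2)^2*(l + 3)*(l - 1)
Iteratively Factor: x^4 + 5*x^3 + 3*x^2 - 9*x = (x + 3)*(x^3 + 2*x^2 - 3*x) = (x - 1)*(x + 3)*(x^2 + 3*x) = (x - 1)*(x + 3)^2*(x)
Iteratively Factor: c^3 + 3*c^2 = (c)*(c^2 + 3*c) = c*(c + 3)*(c)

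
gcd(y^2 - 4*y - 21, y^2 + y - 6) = y + 3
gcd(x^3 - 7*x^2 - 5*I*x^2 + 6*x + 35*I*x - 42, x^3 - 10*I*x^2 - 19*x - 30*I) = x^2 - 5*I*x + 6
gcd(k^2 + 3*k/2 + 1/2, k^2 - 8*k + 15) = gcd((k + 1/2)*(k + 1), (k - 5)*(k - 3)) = 1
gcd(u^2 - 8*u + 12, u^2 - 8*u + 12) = u^2 - 8*u + 12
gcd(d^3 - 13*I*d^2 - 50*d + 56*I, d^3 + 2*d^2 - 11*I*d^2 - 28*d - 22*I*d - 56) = d^2 - 11*I*d - 28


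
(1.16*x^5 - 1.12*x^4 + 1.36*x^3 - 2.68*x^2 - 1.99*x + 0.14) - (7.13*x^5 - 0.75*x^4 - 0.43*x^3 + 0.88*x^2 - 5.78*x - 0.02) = -5.97*x^5 - 0.37*x^4 + 1.79*x^3 - 3.56*x^2 + 3.79*x + 0.16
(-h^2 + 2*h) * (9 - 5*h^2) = 5*h^4 - 10*h^3 - 9*h^2 + 18*h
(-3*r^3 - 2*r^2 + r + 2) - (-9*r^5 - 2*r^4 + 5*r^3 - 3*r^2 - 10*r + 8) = 9*r^5 + 2*r^4 - 8*r^3 + r^2 + 11*r - 6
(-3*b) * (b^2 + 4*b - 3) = -3*b^3 - 12*b^2 + 9*b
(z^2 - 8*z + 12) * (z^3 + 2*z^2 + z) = z^5 - 6*z^4 - 3*z^3 + 16*z^2 + 12*z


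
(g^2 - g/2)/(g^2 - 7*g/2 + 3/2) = g/(g - 3)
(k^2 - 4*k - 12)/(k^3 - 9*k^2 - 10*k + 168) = (k + 2)/(k^2 - 3*k - 28)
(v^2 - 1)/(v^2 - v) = (v + 1)/v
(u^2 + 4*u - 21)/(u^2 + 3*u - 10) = (u^2 + 4*u - 21)/(u^2 + 3*u - 10)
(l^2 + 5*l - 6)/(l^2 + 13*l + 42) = (l - 1)/(l + 7)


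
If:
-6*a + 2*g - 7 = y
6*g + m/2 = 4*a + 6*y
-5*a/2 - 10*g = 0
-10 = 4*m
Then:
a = -163/134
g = 163/536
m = -5/2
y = 243/268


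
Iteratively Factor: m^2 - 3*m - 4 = (m - 4)*(m + 1)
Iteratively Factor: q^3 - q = (q - 1)*(q^2 + q) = q*(q - 1)*(q + 1)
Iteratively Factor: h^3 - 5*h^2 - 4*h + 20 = (h + 2)*(h^2 - 7*h + 10) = (h - 2)*(h + 2)*(h - 5)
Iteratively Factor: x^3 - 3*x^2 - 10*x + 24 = (x + 3)*(x^2 - 6*x + 8) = (x - 2)*(x + 3)*(x - 4)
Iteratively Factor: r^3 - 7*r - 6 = (r - 3)*(r^2 + 3*r + 2) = (r - 3)*(r + 2)*(r + 1)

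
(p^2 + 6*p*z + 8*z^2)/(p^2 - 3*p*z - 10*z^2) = (-p - 4*z)/(-p + 5*z)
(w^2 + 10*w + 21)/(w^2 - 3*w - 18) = (w + 7)/(w - 6)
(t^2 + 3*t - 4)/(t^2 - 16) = (t - 1)/(t - 4)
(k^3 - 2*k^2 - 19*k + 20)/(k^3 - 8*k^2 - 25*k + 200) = (k^2 + 3*k - 4)/(k^2 - 3*k - 40)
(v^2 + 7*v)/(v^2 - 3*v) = (v + 7)/(v - 3)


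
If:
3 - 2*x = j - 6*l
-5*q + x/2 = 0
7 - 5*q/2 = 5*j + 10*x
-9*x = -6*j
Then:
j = 42/71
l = -115/426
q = 14/355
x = 28/71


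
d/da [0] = 0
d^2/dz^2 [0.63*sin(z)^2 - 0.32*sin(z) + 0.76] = 0.32*sin(z) + 1.26*cos(2*z)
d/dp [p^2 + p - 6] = 2*p + 1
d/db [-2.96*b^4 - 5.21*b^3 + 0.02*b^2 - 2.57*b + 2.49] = -11.84*b^3 - 15.63*b^2 + 0.04*b - 2.57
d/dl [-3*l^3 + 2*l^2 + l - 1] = -9*l^2 + 4*l + 1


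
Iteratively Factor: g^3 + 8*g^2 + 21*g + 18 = (g + 3)*(g^2 + 5*g + 6) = (g + 3)^2*(g + 2)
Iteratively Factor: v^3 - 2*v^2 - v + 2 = (v - 2)*(v^2 - 1) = (v - 2)*(v - 1)*(v + 1)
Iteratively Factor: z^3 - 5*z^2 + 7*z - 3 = (z - 1)*(z^2 - 4*z + 3) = (z - 3)*(z - 1)*(z - 1)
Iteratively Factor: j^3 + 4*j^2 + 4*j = (j + 2)*(j^2 + 2*j) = j*(j + 2)*(j + 2)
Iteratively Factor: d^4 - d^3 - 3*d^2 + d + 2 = (d - 1)*(d^3 - 3*d - 2) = (d - 2)*(d - 1)*(d^2 + 2*d + 1) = (d - 2)*(d - 1)*(d + 1)*(d + 1)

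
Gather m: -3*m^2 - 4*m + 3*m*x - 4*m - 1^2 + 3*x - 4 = -3*m^2 + m*(3*x - 8) + 3*x - 5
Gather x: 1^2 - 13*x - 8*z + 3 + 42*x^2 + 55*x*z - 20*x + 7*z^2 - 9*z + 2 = 42*x^2 + x*(55*z - 33) + 7*z^2 - 17*z + 6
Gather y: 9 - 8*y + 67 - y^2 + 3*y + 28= -y^2 - 5*y + 104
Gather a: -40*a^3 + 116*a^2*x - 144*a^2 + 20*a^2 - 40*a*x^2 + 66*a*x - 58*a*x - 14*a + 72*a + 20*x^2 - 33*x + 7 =-40*a^3 + a^2*(116*x - 124) + a*(-40*x^2 + 8*x + 58) + 20*x^2 - 33*x + 7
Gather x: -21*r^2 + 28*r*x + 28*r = -21*r^2 + 28*r*x + 28*r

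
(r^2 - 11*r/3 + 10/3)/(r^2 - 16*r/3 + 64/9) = 3*(3*r^2 - 11*r + 10)/(9*r^2 - 48*r + 64)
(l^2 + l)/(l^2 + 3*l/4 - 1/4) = 4*l/(4*l - 1)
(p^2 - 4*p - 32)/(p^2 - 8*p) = (p + 4)/p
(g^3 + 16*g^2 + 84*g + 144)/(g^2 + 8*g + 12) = (g^2 + 10*g + 24)/(g + 2)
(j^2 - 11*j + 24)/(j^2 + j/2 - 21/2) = 2*(j - 8)/(2*j + 7)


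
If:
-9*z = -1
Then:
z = 1/9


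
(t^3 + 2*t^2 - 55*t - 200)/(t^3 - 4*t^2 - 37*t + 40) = (t + 5)/(t - 1)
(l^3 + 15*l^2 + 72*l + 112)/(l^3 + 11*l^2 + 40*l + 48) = (l + 7)/(l + 3)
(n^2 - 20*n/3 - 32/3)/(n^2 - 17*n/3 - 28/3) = (n - 8)/(n - 7)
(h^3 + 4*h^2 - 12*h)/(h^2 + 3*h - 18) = h*(h - 2)/(h - 3)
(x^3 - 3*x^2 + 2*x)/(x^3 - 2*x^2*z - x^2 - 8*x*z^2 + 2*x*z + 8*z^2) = x*(x - 2)/(x^2 - 2*x*z - 8*z^2)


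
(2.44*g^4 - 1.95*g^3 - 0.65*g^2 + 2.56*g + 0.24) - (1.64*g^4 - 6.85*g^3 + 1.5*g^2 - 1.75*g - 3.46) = 0.8*g^4 + 4.9*g^3 - 2.15*g^2 + 4.31*g + 3.7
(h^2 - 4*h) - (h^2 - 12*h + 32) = 8*h - 32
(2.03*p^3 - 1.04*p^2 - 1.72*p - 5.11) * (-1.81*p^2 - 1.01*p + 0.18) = -3.6743*p^5 - 0.1679*p^4 + 4.529*p^3 + 10.7991*p^2 + 4.8515*p - 0.9198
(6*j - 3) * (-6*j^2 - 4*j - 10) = -36*j^3 - 6*j^2 - 48*j + 30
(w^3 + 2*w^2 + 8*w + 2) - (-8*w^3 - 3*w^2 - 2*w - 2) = 9*w^3 + 5*w^2 + 10*w + 4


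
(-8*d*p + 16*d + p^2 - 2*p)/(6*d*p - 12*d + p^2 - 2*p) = (-8*d + p)/(6*d + p)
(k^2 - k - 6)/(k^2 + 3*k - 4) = (k^2 - k - 6)/(k^2 + 3*k - 4)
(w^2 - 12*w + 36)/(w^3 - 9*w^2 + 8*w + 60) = (w - 6)/(w^2 - 3*w - 10)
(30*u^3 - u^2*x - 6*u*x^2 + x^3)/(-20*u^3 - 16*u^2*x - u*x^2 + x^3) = (-3*u + x)/(2*u + x)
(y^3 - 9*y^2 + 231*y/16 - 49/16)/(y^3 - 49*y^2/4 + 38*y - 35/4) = (y - 7/4)/(y - 5)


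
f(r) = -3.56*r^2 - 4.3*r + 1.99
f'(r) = -7.12*r - 4.3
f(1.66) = -14.96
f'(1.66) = -16.12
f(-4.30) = -45.34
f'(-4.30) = 26.32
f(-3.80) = -33.08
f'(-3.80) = 22.76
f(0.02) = 1.90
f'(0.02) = -4.44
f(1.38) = -10.72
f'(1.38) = -14.13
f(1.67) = -15.12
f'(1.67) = -16.19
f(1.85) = -18.15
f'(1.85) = -17.47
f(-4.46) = -49.65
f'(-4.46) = 27.46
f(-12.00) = -459.05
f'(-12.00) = 81.14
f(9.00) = -325.07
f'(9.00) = -68.38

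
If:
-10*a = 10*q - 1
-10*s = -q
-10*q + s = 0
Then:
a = 1/10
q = 0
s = 0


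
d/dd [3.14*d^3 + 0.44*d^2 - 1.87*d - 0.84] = 9.42*d^2 + 0.88*d - 1.87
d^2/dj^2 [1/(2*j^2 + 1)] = 4*(6*j^2 - 1)/(2*j^2 + 1)^3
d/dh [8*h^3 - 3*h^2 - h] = 24*h^2 - 6*h - 1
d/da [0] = 0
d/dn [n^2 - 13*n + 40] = 2*n - 13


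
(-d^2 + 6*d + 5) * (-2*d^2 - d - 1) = 2*d^4 - 11*d^3 - 15*d^2 - 11*d - 5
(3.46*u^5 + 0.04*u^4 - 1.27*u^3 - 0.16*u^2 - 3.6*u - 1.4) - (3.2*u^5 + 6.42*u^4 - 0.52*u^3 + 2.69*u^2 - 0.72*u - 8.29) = 0.26*u^5 - 6.38*u^4 - 0.75*u^3 - 2.85*u^2 - 2.88*u + 6.89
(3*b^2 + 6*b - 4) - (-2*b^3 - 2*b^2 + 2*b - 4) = 2*b^3 + 5*b^2 + 4*b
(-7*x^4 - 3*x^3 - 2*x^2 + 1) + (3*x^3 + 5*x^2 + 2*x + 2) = -7*x^4 + 3*x^2 + 2*x + 3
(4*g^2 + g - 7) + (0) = 4*g^2 + g - 7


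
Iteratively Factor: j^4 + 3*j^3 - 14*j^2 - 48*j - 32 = (j + 4)*(j^3 - j^2 - 10*j - 8) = (j - 4)*(j + 4)*(j^2 + 3*j + 2) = (j - 4)*(j + 2)*(j + 4)*(j + 1)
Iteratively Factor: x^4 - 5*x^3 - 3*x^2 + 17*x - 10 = (x + 2)*(x^3 - 7*x^2 + 11*x - 5) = (x - 1)*(x + 2)*(x^2 - 6*x + 5) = (x - 1)^2*(x + 2)*(x - 5)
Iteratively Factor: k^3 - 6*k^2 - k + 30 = (k - 5)*(k^2 - k - 6) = (k - 5)*(k - 3)*(k + 2)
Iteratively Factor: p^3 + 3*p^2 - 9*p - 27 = (p + 3)*(p^2 - 9) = (p - 3)*(p + 3)*(p + 3)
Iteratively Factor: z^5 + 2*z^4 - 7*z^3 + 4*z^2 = (z)*(z^4 + 2*z^3 - 7*z^2 + 4*z) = z*(z - 1)*(z^3 + 3*z^2 - 4*z) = z^2*(z - 1)*(z^2 + 3*z - 4) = z^2*(z - 1)^2*(z + 4)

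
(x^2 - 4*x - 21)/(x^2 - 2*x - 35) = (x + 3)/(x + 5)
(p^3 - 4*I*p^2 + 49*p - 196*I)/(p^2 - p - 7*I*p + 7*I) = (p^2 + 3*I*p + 28)/(p - 1)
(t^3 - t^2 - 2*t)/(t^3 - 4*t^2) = (t^2 - t - 2)/(t*(t - 4))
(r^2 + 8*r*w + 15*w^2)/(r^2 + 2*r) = (r^2 + 8*r*w + 15*w^2)/(r*(r + 2))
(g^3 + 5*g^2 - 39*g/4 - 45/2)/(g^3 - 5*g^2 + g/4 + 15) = (g + 6)/(g - 4)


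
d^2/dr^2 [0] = 0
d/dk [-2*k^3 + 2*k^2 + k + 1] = -6*k^2 + 4*k + 1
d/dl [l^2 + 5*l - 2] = 2*l + 5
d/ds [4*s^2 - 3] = 8*s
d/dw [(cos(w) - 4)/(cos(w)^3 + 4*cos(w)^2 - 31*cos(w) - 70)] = (-61*cos(w)/2 - 4*cos(2*w) + cos(3*w)/2 + 190)*sin(w)/(cos(w)^3 + 4*cos(w)^2 - 31*cos(w) - 70)^2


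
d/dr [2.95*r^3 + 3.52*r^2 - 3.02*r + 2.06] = 8.85*r^2 + 7.04*r - 3.02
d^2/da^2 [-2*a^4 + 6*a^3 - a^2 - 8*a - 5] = -24*a^2 + 36*a - 2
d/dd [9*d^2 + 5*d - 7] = 18*d + 5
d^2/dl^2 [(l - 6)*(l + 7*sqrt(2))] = 2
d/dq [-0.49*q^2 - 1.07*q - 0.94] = -0.98*q - 1.07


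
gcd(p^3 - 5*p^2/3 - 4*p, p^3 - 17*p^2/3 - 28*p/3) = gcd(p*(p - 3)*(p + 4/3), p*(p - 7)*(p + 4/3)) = p^2 + 4*p/3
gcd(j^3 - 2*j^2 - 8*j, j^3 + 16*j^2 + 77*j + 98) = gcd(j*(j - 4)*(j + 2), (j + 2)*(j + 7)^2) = j + 2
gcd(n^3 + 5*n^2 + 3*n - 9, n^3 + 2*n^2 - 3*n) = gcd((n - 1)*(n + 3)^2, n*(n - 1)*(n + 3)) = n^2 + 2*n - 3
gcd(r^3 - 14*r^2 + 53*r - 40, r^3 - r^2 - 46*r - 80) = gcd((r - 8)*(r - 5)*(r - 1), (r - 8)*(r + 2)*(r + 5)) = r - 8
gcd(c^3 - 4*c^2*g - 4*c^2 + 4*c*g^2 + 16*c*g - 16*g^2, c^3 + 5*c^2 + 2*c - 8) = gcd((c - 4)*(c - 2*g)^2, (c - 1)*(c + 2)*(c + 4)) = 1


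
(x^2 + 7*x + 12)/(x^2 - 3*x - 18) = (x + 4)/(x - 6)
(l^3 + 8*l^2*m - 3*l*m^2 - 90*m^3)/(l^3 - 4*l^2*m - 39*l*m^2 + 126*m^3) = (l + 5*m)/(l - 7*m)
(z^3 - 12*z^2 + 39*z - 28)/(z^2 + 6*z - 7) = (z^2 - 11*z + 28)/(z + 7)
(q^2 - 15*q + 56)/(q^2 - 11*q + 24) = (q - 7)/(q - 3)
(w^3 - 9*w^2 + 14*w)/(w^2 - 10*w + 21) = w*(w - 2)/(w - 3)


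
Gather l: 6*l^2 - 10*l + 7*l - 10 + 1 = 6*l^2 - 3*l - 9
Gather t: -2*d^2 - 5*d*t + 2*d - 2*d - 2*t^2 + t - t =-2*d^2 - 5*d*t - 2*t^2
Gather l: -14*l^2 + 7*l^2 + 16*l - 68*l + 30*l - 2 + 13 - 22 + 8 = -7*l^2 - 22*l - 3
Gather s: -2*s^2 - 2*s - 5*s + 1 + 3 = -2*s^2 - 7*s + 4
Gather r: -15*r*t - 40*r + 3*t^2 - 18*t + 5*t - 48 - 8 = r*(-15*t - 40) + 3*t^2 - 13*t - 56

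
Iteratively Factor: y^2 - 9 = (y - 3)*(y + 3)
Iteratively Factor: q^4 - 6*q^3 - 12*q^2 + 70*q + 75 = (q + 1)*(q^3 - 7*q^2 - 5*q + 75) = (q + 1)*(q + 3)*(q^2 - 10*q + 25) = (q - 5)*(q + 1)*(q + 3)*(q - 5)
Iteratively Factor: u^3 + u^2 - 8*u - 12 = (u + 2)*(u^2 - u - 6) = (u - 3)*(u + 2)*(u + 2)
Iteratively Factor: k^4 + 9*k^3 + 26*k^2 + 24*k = (k + 2)*(k^3 + 7*k^2 + 12*k) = (k + 2)*(k + 3)*(k^2 + 4*k) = k*(k + 2)*(k + 3)*(k + 4)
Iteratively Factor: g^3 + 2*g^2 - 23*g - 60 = (g - 5)*(g^2 + 7*g + 12) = (g - 5)*(g + 3)*(g + 4)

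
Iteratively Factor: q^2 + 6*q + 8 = (q + 4)*(q + 2)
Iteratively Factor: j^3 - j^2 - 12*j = (j - 4)*(j^2 + 3*j) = j*(j - 4)*(j + 3)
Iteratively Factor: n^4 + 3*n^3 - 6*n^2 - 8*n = (n + 4)*(n^3 - n^2 - 2*n) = (n + 1)*(n + 4)*(n^2 - 2*n) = n*(n + 1)*(n + 4)*(n - 2)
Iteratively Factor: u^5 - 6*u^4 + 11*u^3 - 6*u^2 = (u)*(u^4 - 6*u^3 + 11*u^2 - 6*u) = u^2*(u^3 - 6*u^2 + 11*u - 6) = u^2*(u - 2)*(u^2 - 4*u + 3) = u^2*(u - 3)*(u - 2)*(u - 1)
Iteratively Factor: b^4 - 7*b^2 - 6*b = (b + 1)*(b^3 - b^2 - 6*b) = (b + 1)*(b + 2)*(b^2 - 3*b) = b*(b + 1)*(b + 2)*(b - 3)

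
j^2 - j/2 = j*(j - 1/2)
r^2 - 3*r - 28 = (r - 7)*(r + 4)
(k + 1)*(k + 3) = k^2 + 4*k + 3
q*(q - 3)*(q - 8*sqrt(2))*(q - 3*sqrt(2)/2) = q^4 - 19*sqrt(2)*q^3/2 - 3*q^3 + 24*q^2 + 57*sqrt(2)*q^2/2 - 72*q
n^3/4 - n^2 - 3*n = n*(n/4 + 1/2)*(n - 6)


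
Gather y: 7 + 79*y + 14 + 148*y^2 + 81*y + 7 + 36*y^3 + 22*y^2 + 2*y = 36*y^3 + 170*y^2 + 162*y + 28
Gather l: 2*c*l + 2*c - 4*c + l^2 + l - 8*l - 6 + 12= -2*c + l^2 + l*(2*c - 7) + 6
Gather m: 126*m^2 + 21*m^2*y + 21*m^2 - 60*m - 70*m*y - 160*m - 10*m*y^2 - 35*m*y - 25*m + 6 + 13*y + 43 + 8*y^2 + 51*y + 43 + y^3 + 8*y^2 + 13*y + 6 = m^2*(21*y + 147) + m*(-10*y^2 - 105*y - 245) + y^3 + 16*y^2 + 77*y + 98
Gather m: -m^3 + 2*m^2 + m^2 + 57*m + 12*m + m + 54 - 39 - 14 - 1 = -m^3 + 3*m^2 + 70*m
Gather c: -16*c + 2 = 2 - 16*c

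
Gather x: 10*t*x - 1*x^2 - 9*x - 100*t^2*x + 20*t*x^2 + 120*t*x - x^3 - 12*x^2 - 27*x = -x^3 + x^2*(20*t - 13) + x*(-100*t^2 + 130*t - 36)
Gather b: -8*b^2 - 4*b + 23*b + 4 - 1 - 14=-8*b^2 + 19*b - 11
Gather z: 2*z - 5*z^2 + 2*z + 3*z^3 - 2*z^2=3*z^3 - 7*z^2 + 4*z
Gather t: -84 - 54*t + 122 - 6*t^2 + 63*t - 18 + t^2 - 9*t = 20 - 5*t^2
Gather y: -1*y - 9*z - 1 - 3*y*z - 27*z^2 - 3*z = y*(-3*z - 1) - 27*z^2 - 12*z - 1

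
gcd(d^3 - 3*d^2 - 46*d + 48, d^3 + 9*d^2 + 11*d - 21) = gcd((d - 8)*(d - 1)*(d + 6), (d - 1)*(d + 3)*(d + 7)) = d - 1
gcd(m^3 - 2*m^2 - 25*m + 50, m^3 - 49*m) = 1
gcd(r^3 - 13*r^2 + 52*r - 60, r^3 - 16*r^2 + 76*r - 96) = r^2 - 8*r + 12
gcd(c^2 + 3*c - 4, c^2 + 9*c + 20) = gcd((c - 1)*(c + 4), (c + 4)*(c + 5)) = c + 4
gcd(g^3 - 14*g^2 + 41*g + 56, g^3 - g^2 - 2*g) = g + 1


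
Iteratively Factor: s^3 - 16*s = (s + 4)*(s^2 - 4*s) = s*(s + 4)*(s - 4)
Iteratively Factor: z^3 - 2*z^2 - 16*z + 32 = (z - 4)*(z^2 + 2*z - 8) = (z - 4)*(z + 4)*(z - 2)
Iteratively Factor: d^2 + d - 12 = (d + 4)*(d - 3)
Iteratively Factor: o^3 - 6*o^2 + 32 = (o - 4)*(o^2 - 2*o - 8) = (o - 4)*(o + 2)*(o - 4)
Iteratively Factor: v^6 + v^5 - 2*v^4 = (v)*(v^5 + v^4 - 2*v^3) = v*(v - 1)*(v^4 + 2*v^3) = v^2*(v - 1)*(v^3 + 2*v^2) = v^3*(v - 1)*(v^2 + 2*v) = v^4*(v - 1)*(v + 2)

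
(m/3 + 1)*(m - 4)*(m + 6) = m^3/3 + 5*m^2/3 - 6*m - 24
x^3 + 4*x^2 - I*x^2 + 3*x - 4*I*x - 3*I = (x + 1)*(x + 3)*(x - I)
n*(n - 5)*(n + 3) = n^3 - 2*n^2 - 15*n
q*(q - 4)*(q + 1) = q^3 - 3*q^2 - 4*q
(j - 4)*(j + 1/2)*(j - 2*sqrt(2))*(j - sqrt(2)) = j^4 - 3*sqrt(2)*j^3 - 7*j^3/2 + 2*j^2 + 21*sqrt(2)*j^2/2 - 14*j + 6*sqrt(2)*j - 8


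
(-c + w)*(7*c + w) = -7*c^2 + 6*c*w + w^2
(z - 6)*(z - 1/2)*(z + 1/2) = z^3 - 6*z^2 - z/4 + 3/2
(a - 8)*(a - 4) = a^2 - 12*a + 32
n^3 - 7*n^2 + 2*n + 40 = (n - 5)*(n - 4)*(n + 2)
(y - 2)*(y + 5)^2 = y^3 + 8*y^2 + 5*y - 50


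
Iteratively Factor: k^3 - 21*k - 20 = (k - 5)*(k^2 + 5*k + 4) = (k - 5)*(k + 4)*(k + 1)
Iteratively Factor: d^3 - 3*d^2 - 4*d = (d + 1)*(d^2 - 4*d) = d*(d + 1)*(d - 4)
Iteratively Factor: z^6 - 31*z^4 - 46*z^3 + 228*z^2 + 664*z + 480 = (z + 2)*(z^5 - 2*z^4 - 27*z^3 + 8*z^2 + 212*z + 240) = (z + 2)^2*(z^4 - 4*z^3 - 19*z^2 + 46*z + 120) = (z + 2)^3*(z^3 - 6*z^2 - 7*z + 60) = (z + 2)^3*(z + 3)*(z^2 - 9*z + 20) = (z - 5)*(z + 2)^3*(z + 3)*(z - 4)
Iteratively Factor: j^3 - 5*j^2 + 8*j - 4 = (j - 1)*(j^2 - 4*j + 4) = (j - 2)*(j - 1)*(j - 2)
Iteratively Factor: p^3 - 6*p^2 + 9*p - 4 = (p - 1)*(p^2 - 5*p + 4) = (p - 1)^2*(p - 4)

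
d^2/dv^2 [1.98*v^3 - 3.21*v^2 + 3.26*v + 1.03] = 11.88*v - 6.42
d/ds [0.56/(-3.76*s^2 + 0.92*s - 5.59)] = (4.2112*s - 0.5152)/(3.76*s^2 - 0.92*s + 5.59)^2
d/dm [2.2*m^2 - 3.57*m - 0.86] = 4.4*m - 3.57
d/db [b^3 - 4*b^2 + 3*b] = 3*b^2 - 8*b + 3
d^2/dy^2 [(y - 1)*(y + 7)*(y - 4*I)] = 6*y + 12 - 8*I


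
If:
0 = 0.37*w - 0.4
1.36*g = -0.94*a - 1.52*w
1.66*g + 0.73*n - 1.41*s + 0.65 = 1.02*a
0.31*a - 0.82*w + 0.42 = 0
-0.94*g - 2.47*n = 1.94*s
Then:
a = 1.50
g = -2.25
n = 2.44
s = -2.01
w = 1.08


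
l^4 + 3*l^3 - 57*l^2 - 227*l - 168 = (l - 8)*(l + 1)*(l + 3)*(l + 7)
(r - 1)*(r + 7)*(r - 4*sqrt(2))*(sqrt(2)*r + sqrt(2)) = sqrt(2)*r^4 - 8*r^3 + 7*sqrt(2)*r^3 - 56*r^2 - sqrt(2)*r^2 - 7*sqrt(2)*r + 8*r + 56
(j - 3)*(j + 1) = j^2 - 2*j - 3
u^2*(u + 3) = u^3 + 3*u^2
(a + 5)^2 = a^2 + 10*a + 25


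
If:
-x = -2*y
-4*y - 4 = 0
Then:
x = -2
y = -1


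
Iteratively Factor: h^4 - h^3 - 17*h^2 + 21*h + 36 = (h - 3)*(h^3 + 2*h^2 - 11*h - 12) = (h - 3)*(h + 4)*(h^2 - 2*h - 3) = (h - 3)*(h + 1)*(h + 4)*(h - 3)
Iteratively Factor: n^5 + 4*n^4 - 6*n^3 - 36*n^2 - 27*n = (n - 3)*(n^4 + 7*n^3 + 15*n^2 + 9*n) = (n - 3)*(n + 3)*(n^3 + 4*n^2 + 3*n) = (n - 3)*(n + 1)*(n + 3)*(n^2 + 3*n) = n*(n - 3)*(n + 1)*(n + 3)*(n + 3)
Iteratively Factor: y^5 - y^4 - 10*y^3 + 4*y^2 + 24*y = (y)*(y^4 - y^3 - 10*y^2 + 4*y + 24) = y*(y - 3)*(y^3 + 2*y^2 - 4*y - 8) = y*(y - 3)*(y + 2)*(y^2 - 4) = y*(y - 3)*(y - 2)*(y + 2)*(y + 2)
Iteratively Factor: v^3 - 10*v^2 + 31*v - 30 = (v - 5)*(v^2 - 5*v + 6) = (v - 5)*(v - 2)*(v - 3)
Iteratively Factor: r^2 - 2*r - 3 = (r - 3)*(r + 1)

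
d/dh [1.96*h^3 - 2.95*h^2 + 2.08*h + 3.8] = 5.88*h^2 - 5.9*h + 2.08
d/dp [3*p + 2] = 3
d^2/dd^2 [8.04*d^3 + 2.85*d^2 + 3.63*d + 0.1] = 48.24*d + 5.7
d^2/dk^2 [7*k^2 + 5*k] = 14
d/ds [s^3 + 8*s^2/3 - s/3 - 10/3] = 3*s^2 + 16*s/3 - 1/3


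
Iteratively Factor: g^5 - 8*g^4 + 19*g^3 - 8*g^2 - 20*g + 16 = (g + 1)*(g^4 - 9*g^3 + 28*g^2 - 36*g + 16) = (g - 4)*(g + 1)*(g^3 - 5*g^2 + 8*g - 4) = (g - 4)*(g - 1)*(g + 1)*(g^2 - 4*g + 4) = (g - 4)*(g - 2)*(g - 1)*(g + 1)*(g - 2)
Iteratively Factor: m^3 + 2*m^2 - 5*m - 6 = (m + 1)*(m^2 + m - 6) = (m - 2)*(m + 1)*(m + 3)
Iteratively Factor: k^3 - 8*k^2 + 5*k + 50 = (k + 2)*(k^2 - 10*k + 25) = (k - 5)*(k + 2)*(k - 5)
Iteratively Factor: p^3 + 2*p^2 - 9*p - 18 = (p + 3)*(p^2 - p - 6) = (p - 3)*(p + 3)*(p + 2)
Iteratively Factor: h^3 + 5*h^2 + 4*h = (h + 4)*(h^2 + h) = (h + 1)*(h + 4)*(h)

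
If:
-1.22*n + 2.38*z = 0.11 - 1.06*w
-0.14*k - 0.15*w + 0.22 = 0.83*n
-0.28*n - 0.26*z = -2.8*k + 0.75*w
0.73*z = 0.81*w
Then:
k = 0.06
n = 0.24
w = 0.11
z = 0.12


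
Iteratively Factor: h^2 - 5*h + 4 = (h - 1)*(h - 4)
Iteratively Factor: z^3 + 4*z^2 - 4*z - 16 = (z + 4)*(z^2 - 4) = (z - 2)*(z + 4)*(z + 2)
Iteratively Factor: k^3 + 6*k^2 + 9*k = (k + 3)*(k^2 + 3*k) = (k + 3)^2*(k)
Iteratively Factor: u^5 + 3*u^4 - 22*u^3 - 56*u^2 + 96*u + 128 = (u + 4)*(u^4 - u^3 - 18*u^2 + 16*u + 32) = (u - 2)*(u + 4)*(u^3 + u^2 - 16*u - 16) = (u - 4)*(u - 2)*(u + 4)*(u^2 + 5*u + 4) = (u - 4)*(u - 2)*(u + 4)^2*(u + 1)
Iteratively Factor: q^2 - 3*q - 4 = (q - 4)*(q + 1)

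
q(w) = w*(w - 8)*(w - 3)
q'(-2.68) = 104.51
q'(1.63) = -3.89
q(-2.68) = -162.58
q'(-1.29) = 57.37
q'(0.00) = 24.00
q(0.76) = 12.33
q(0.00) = 0.00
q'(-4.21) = 169.79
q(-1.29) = -51.41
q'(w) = w*(w - 8) + w*(w - 3) + (w - 8)*(w - 3) = 3*w^2 - 22*w + 24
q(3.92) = -14.71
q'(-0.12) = 26.68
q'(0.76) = 9.01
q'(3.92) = -16.14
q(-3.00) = -198.00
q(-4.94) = -507.55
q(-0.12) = -3.04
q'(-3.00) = 117.00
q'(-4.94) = 205.89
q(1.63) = 14.22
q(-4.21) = -370.62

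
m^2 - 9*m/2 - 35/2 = (m - 7)*(m + 5/2)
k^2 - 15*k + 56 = (k - 8)*(k - 7)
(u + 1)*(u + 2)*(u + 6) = u^3 + 9*u^2 + 20*u + 12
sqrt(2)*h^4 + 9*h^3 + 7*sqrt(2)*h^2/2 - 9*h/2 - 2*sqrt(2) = (h - sqrt(2)/2)*(h + sqrt(2)/2)*(h + 4*sqrt(2))*(sqrt(2)*h + 1)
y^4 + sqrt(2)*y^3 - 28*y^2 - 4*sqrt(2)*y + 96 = (y - 2)*(y + 2)*(y - 3*sqrt(2))*(y + 4*sqrt(2))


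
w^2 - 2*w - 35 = (w - 7)*(w + 5)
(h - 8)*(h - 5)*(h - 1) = h^3 - 14*h^2 + 53*h - 40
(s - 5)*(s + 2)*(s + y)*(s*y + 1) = s^4*y + s^3*y^2 - 3*s^3*y + s^3 - 3*s^2*y^2 - 9*s^2*y - 3*s^2 - 10*s*y^2 - 3*s*y - 10*s - 10*y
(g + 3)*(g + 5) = g^2 + 8*g + 15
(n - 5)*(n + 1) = n^2 - 4*n - 5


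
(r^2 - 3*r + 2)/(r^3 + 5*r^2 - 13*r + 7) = (r - 2)/(r^2 + 6*r - 7)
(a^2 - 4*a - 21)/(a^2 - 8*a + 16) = (a^2 - 4*a - 21)/(a^2 - 8*a + 16)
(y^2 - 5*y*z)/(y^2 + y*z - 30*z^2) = y/(y + 6*z)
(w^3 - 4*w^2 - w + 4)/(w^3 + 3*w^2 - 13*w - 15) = (w^2 - 5*w + 4)/(w^2 + 2*w - 15)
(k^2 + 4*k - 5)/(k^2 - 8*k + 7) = (k + 5)/(k - 7)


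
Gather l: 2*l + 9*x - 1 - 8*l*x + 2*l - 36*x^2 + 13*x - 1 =l*(4 - 8*x) - 36*x^2 + 22*x - 2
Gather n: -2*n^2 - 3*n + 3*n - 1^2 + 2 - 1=-2*n^2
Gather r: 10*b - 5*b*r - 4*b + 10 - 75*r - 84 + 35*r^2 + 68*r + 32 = 6*b + 35*r^2 + r*(-5*b - 7) - 42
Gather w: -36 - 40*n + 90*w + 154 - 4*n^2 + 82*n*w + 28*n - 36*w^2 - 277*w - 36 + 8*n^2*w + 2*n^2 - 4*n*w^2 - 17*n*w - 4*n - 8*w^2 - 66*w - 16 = -2*n^2 - 16*n + w^2*(-4*n - 44) + w*(8*n^2 + 65*n - 253) + 66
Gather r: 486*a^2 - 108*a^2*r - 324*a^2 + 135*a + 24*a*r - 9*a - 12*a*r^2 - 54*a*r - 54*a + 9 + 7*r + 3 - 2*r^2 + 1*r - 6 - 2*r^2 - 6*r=162*a^2 + 72*a + r^2*(-12*a - 4) + r*(-108*a^2 - 30*a + 2) + 6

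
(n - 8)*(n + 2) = n^2 - 6*n - 16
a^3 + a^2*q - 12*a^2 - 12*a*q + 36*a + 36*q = (a - 6)^2*(a + q)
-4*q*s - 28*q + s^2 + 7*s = (-4*q + s)*(s + 7)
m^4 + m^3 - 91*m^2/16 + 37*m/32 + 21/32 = (m - 7/4)*(m - 1/2)*(m + 1/4)*(m + 3)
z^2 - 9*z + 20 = (z - 5)*(z - 4)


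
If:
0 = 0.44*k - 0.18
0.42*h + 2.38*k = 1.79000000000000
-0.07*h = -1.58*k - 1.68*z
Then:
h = 1.94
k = 0.41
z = -0.30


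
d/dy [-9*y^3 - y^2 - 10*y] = -27*y^2 - 2*y - 10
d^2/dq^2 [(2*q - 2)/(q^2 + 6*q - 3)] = 4*(4*(q - 1)*(q + 3)^2 - (3*q + 5)*(q^2 + 6*q - 3))/(q^2 + 6*q - 3)^3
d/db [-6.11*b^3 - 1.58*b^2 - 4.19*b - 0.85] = -18.33*b^2 - 3.16*b - 4.19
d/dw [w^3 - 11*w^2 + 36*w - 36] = 3*w^2 - 22*w + 36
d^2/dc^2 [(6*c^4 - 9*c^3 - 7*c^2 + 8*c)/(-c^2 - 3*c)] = 4*(-3*c^3 - 27*c^2 - 81*c + 26)/(c^3 + 9*c^2 + 27*c + 27)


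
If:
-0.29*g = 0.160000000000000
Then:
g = -0.55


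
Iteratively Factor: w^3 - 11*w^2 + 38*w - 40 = (w - 2)*(w^2 - 9*w + 20) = (w - 4)*(w - 2)*(w - 5)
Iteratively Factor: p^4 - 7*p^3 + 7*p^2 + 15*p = (p - 5)*(p^3 - 2*p^2 - 3*p) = (p - 5)*(p - 3)*(p^2 + p) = (p - 5)*(p - 3)*(p + 1)*(p)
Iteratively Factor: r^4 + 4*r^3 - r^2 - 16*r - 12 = (r + 3)*(r^3 + r^2 - 4*r - 4) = (r + 1)*(r + 3)*(r^2 - 4) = (r + 1)*(r + 2)*(r + 3)*(r - 2)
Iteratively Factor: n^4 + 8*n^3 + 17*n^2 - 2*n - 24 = (n + 2)*(n^3 + 6*n^2 + 5*n - 12) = (n + 2)*(n + 3)*(n^2 + 3*n - 4) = (n - 1)*(n + 2)*(n + 3)*(n + 4)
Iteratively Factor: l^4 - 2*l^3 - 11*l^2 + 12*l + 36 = (l + 2)*(l^3 - 4*l^2 - 3*l + 18) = (l - 3)*(l + 2)*(l^2 - l - 6) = (l - 3)*(l + 2)^2*(l - 3)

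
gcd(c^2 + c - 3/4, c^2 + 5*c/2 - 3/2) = c - 1/2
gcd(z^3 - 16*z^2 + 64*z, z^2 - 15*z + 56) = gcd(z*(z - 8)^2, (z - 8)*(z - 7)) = z - 8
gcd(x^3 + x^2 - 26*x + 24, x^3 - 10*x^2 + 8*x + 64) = x - 4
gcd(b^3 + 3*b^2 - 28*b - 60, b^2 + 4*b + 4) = b + 2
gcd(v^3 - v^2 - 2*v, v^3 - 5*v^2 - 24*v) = v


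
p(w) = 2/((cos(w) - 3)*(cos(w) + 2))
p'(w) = 2*sin(w)/((cos(w) - 3)*(cos(w) + 2)^2) + 2*sin(w)/((cos(w) - 3)^2*(cos(w) + 2)) = 2*(-sin(w) + sin(2*w))/((cos(w) - 3)^2*(cos(w) + 2)^2)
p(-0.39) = -0.33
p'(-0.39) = -0.02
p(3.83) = -0.43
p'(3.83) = 0.15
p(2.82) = -0.48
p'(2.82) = -0.11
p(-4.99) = -0.32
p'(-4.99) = -0.02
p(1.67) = -0.34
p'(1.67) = -0.07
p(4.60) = -0.34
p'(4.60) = 0.07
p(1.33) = -0.32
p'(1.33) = -0.03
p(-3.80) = -0.44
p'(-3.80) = -0.15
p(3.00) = -0.50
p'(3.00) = -0.05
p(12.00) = -0.33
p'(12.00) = -0.02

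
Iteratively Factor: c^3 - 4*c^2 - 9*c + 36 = (c - 3)*(c^2 - c - 12) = (c - 4)*(c - 3)*(c + 3)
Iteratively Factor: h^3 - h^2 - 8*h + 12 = (h - 2)*(h^2 + h - 6) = (h - 2)*(h + 3)*(h - 2)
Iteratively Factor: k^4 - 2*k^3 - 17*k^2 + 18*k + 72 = (k - 4)*(k^3 + 2*k^2 - 9*k - 18) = (k - 4)*(k + 2)*(k^2 - 9) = (k - 4)*(k - 3)*(k + 2)*(k + 3)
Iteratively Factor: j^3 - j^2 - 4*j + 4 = (j - 2)*(j^2 + j - 2) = (j - 2)*(j - 1)*(j + 2)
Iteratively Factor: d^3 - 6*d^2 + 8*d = (d - 2)*(d^2 - 4*d) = d*(d - 2)*(d - 4)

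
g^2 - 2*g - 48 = (g - 8)*(g + 6)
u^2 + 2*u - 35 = (u - 5)*(u + 7)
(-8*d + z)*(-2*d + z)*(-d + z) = -16*d^3 + 26*d^2*z - 11*d*z^2 + z^3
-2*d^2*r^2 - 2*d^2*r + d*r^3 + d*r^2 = r*(-2*d + r)*(d*r + d)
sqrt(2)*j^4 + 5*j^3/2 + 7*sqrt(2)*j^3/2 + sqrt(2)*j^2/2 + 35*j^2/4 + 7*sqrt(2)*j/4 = j*(j + 7/2)*(j + sqrt(2))*(sqrt(2)*j + 1/2)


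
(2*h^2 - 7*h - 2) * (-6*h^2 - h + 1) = -12*h^4 + 40*h^3 + 21*h^2 - 5*h - 2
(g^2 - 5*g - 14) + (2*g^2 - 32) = 3*g^2 - 5*g - 46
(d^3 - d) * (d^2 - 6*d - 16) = d^5 - 6*d^4 - 17*d^3 + 6*d^2 + 16*d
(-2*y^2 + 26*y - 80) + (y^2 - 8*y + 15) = -y^2 + 18*y - 65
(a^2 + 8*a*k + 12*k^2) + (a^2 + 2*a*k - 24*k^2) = 2*a^2 + 10*a*k - 12*k^2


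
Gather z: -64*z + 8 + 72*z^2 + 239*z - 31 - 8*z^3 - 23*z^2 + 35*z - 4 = -8*z^3 + 49*z^2 + 210*z - 27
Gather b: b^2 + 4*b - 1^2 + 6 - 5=b^2 + 4*b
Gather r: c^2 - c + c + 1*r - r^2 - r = c^2 - r^2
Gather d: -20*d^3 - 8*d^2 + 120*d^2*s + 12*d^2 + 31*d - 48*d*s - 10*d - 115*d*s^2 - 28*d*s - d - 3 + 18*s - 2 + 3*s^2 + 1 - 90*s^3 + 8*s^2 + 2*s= -20*d^3 + d^2*(120*s + 4) + d*(-115*s^2 - 76*s + 20) - 90*s^3 + 11*s^2 + 20*s - 4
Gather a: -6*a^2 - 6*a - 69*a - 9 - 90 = -6*a^2 - 75*a - 99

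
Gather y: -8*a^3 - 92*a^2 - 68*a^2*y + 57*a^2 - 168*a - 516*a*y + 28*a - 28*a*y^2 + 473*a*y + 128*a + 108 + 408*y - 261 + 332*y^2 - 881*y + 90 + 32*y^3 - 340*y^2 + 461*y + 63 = -8*a^3 - 35*a^2 - 12*a + 32*y^3 + y^2*(-28*a - 8) + y*(-68*a^2 - 43*a - 12)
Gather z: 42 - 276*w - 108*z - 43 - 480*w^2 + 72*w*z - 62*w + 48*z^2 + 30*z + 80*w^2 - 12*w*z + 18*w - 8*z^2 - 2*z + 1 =-400*w^2 - 320*w + 40*z^2 + z*(60*w - 80)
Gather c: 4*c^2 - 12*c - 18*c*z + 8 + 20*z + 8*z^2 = 4*c^2 + c*(-18*z - 12) + 8*z^2 + 20*z + 8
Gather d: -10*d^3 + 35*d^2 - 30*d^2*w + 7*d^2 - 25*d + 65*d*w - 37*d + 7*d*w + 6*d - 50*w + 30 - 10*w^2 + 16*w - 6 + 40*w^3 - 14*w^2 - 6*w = -10*d^3 + d^2*(42 - 30*w) + d*(72*w - 56) + 40*w^3 - 24*w^2 - 40*w + 24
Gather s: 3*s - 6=3*s - 6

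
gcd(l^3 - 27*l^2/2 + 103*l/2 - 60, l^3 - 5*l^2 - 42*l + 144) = l^2 - 11*l + 24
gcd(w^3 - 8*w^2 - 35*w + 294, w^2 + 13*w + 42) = w + 6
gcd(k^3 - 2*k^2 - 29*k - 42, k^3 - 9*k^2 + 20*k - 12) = 1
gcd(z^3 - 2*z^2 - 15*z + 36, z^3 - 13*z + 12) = z^2 + z - 12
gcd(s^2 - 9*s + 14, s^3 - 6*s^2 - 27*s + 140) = s - 7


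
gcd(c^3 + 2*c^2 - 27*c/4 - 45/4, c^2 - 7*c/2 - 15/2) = c + 3/2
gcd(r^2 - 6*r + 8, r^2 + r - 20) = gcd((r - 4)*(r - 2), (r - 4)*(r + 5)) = r - 4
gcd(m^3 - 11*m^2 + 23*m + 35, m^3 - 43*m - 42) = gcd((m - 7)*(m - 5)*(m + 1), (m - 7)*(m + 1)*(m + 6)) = m^2 - 6*m - 7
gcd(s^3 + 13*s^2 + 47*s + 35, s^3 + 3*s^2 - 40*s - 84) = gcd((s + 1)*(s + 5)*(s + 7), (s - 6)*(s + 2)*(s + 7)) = s + 7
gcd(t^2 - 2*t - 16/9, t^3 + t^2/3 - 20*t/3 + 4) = 1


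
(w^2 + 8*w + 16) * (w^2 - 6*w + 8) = w^4 + 2*w^3 - 24*w^2 - 32*w + 128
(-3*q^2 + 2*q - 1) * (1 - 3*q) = 9*q^3 - 9*q^2 + 5*q - 1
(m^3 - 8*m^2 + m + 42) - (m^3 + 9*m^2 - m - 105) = -17*m^2 + 2*m + 147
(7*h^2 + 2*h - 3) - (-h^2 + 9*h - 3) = 8*h^2 - 7*h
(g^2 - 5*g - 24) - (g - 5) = g^2 - 6*g - 19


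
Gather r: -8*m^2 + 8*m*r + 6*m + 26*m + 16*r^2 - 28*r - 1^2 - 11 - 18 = -8*m^2 + 32*m + 16*r^2 + r*(8*m - 28) - 30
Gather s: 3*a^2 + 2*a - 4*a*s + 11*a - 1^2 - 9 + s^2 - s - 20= 3*a^2 + 13*a + s^2 + s*(-4*a - 1) - 30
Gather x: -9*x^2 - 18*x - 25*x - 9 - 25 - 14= -9*x^2 - 43*x - 48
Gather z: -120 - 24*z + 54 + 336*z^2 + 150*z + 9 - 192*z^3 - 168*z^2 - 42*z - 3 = -192*z^3 + 168*z^2 + 84*z - 60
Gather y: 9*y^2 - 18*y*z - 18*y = 9*y^2 + y*(-18*z - 18)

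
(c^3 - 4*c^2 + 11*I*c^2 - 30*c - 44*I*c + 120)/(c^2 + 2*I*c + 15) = (c^2 + c*(-4 + 6*I) - 24*I)/(c - 3*I)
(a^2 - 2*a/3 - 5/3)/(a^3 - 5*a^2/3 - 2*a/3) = (-3*a^2 + 2*a + 5)/(a*(-3*a^2 + 5*a + 2))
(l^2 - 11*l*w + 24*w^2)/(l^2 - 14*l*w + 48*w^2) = (-l + 3*w)/(-l + 6*w)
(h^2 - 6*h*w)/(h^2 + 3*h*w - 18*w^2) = h*(h - 6*w)/(h^2 + 3*h*w - 18*w^2)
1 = 1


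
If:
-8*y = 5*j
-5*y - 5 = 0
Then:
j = 8/5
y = -1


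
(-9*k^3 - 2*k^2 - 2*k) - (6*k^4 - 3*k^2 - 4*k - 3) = -6*k^4 - 9*k^3 + k^2 + 2*k + 3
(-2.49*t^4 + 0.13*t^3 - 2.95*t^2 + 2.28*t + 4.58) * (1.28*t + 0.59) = -3.1872*t^5 - 1.3027*t^4 - 3.6993*t^3 + 1.1779*t^2 + 7.2076*t + 2.7022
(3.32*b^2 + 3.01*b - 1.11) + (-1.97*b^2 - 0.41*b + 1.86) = 1.35*b^2 + 2.6*b + 0.75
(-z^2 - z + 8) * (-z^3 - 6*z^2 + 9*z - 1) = z^5 + 7*z^4 - 11*z^3 - 56*z^2 + 73*z - 8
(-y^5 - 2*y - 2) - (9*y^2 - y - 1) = -y^5 - 9*y^2 - y - 1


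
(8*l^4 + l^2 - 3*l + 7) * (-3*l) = -24*l^5 - 3*l^3 + 9*l^2 - 21*l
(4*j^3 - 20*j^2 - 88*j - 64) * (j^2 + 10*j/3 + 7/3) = 4*j^5 - 20*j^4/3 - 436*j^3/3 - 404*j^2 - 1256*j/3 - 448/3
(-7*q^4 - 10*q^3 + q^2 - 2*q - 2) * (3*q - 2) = -21*q^5 - 16*q^4 + 23*q^3 - 8*q^2 - 2*q + 4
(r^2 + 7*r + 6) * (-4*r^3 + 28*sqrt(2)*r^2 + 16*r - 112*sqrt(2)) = -4*r^5 - 28*r^4 + 28*sqrt(2)*r^4 - 8*r^3 + 196*sqrt(2)*r^3 + 56*sqrt(2)*r^2 + 112*r^2 - 784*sqrt(2)*r + 96*r - 672*sqrt(2)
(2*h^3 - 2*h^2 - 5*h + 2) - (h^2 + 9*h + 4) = 2*h^3 - 3*h^2 - 14*h - 2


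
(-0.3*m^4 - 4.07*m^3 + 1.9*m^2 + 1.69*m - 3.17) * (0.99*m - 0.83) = -0.297*m^5 - 3.7803*m^4 + 5.2591*m^3 + 0.0961000000000001*m^2 - 4.541*m + 2.6311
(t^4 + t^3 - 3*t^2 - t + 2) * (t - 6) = t^5 - 5*t^4 - 9*t^3 + 17*t^2 + 8*t - 12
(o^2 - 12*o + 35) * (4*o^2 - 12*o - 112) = 4*o^4 - 60*o^3 + 172*o^2 + 924*o - 3920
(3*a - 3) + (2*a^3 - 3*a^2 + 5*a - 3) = 2*a^3 - 3*a^2 + 8*a - 6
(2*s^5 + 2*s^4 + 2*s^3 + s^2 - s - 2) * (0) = 0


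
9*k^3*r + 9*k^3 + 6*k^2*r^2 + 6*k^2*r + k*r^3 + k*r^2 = (3*k + r)^2*(k*r + k)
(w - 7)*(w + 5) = w^2 - 2*w - 35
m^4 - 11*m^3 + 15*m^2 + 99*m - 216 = (m - 8)*(m - 3)^2*(m + 3)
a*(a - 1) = a^2 - a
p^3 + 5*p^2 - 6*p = p*(p - 1)*(p + 6)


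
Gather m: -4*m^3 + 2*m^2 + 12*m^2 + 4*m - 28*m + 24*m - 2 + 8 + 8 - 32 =-4*m^3 + 14*m^2 - 18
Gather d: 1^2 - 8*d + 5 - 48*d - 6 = -56*d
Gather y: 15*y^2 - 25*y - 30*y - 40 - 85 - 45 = 15*y^2 - 55*y - 170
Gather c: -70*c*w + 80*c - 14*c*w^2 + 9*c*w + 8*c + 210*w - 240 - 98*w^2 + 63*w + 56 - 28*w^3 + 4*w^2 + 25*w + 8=c*(-14*w^2 - 61*w + 88) - 28*w^3 - 94*w^2 + 298*w - 176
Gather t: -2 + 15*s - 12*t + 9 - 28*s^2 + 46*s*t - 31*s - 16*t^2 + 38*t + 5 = -28*s^2 - 16*s - 16*t^2 + t*(46*s + 26) + 12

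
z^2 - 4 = (z - 2)*(z + 2)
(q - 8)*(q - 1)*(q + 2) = q^3 - 7*q^2 - 10*q + 16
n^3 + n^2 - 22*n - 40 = (n - 5)*(n + 2)*(n + 4)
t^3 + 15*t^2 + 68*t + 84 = (t + 2)*(t + 6)*(t + 7)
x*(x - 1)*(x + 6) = x^3 + 5*x^2 - 6*x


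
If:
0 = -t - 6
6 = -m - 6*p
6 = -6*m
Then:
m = -1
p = -5/6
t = -6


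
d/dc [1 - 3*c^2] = -6*c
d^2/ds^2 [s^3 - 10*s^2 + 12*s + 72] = 6*s - 20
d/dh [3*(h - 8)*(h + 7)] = 6*h - 3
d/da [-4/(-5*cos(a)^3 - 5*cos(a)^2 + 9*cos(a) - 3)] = 4*(15*cos(a)^2 + 10*cos(a) - 9)*sin(a)/(5*cos(a)^3 + 5*cos(a)^2 - 9*cos(a) + 3)^2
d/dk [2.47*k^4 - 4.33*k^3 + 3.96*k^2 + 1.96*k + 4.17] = 9.88*k^3 - 12.99*k^2 + 7.92*k + 1.96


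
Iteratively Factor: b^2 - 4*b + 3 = (b - 3)*(b - 1)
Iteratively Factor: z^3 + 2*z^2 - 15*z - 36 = (z + 3)*(z^2 - z - 12) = (z + 3)^2*(z - 4)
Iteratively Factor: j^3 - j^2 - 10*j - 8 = (j + 2)*(j^2 - 3*j - 4) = (j - 4)*(j + 2)*(j + 1)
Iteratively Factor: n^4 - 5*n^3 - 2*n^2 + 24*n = (n + 2)*(n^3 - 7*n^2 + 12*n) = (n - 3)*(n + 2)*(n^2 - 4*n) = (n - 4)*(n - 3)*(n + 2)*(n)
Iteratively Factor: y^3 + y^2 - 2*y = (y)*(y^2 + y - 2) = y*(y - 1)*(y + 2)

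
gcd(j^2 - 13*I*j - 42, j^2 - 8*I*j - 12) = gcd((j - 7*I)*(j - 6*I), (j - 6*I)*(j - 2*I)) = j - 6*I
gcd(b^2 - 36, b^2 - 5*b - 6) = b - 6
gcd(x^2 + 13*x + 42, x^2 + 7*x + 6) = x + 6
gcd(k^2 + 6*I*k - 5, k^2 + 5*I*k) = k + 5*I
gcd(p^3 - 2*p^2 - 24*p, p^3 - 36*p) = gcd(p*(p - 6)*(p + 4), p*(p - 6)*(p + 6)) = p^2 - 6*p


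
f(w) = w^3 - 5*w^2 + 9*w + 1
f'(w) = 3*w^2 - 10*w + 9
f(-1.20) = -18.73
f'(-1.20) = 25.32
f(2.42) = 7.67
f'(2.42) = 2.37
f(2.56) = 8.05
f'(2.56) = 3.06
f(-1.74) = -35.07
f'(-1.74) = 35.48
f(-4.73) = -259.26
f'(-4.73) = 123.42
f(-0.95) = -12.92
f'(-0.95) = 21.21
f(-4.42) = -222.81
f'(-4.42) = 111.81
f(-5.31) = -337.49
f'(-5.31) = 146.69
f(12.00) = 1117.00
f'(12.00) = 321.00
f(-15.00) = -4634.00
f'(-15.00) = 834.00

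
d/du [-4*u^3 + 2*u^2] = 4*u*(1 - 3*u)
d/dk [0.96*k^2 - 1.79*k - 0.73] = 1.92*k - 1.79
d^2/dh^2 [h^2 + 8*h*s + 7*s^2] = 2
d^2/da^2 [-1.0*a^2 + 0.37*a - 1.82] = -2.00000000000000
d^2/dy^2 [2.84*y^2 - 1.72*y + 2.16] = 5.68000000000000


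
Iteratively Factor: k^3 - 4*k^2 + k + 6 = (k - 3)*(k^2 - k - 2) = (k - 3)*(k + 1)*(k - 2)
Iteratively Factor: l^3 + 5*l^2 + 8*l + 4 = (l + 2)*(l^2 + 3*l + 2) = (l + 1)*(l + 2)*(l + 2)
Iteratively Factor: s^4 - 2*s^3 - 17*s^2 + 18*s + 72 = (s - 3)*(s^3 + s^2 - 14*s - 24) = (s - 3)*(s + 3)*(s^2 - 2*s - 8) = (s - 3)*(s + 2)*(s + 3)*(s - 4)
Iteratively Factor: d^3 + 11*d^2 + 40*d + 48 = (d + 4)*(d^2 + 7*d + 12) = (d + 3)*(d + 4)*(d + 4)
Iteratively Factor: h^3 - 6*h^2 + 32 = (h - 4)*(h^2 - 2*h - 8) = (h - 4)*(h + 2)*(h - 4)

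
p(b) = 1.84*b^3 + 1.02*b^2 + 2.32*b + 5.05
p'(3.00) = 58.12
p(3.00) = 70.87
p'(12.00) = 821.68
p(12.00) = 3359.29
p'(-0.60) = 3.08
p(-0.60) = 3.63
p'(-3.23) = 53.32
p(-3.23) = -53.81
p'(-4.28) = 94.71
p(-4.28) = -130.46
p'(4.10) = 103.48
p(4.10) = 158.52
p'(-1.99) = 20.12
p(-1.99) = -10.03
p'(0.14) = 2.71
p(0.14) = 5.40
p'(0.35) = 3.71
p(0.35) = 6.07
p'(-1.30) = 9.00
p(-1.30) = -0.28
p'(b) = 5.52*b^2 + 2.04*b + 2.32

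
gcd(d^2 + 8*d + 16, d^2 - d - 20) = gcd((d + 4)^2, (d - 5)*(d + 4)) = d + 4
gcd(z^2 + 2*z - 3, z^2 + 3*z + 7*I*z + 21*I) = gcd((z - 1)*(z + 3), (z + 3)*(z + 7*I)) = z + 3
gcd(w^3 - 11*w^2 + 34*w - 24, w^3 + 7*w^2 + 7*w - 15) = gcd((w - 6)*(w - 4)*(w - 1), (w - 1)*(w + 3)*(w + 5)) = w - 1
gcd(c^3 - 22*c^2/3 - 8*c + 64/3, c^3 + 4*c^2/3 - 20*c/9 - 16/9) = c^2 + 2*c/3 - 8/3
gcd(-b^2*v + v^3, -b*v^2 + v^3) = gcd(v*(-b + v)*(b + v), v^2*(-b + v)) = -b*v + v^2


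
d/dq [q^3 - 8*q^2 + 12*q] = 3*q^2 - 16*q + 12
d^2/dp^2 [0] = 0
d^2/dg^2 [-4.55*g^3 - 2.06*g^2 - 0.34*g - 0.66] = -27.3*g - 4.12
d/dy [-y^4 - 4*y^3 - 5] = 4*y^2*(-y - 3)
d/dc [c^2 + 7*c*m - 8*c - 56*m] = 2*c + 7*m - 8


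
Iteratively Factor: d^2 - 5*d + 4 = (d - 1)*(d - 4)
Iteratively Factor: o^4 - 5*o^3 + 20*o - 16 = (o - 1)*(o^3 - 4*o^2 - 4*o + 16) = (o - 1)*(o + 2)*(o^2 - 6*o + 8) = (o - 4)*(o - 1)*(o + 2)*(o - 2)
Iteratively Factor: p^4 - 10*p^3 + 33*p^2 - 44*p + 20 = (p - 1)*(p^3 - 9*p^2 + 24*p - 20) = (p - 2)*(p - 1)*(p^2 - 7*p + 10) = (p - 2)^2*(p - 1)*(p - 5)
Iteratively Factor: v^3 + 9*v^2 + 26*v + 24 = (v + 2)*(v^2 + 7*v + 12) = (v + 2)*(v + 4)*(v + 3)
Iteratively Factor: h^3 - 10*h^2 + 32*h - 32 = (h - 4)*(h^2 - 6*h + 8) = (h - 4)*(h - 2)*(h - 4)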